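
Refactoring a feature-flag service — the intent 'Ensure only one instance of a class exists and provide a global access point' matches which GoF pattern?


This matches the Singleton pattern

Singleton


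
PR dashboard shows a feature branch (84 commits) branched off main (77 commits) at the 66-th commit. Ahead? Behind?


Common ancestor: commit #66
feature commits after divergence: 84 - 66 = 18
main commits after divergence: 77 - 66 = 11
feature is 18 commits ahead of main
main is 11 commits ahead of feature

feature ahead: 18, main ahead: 11


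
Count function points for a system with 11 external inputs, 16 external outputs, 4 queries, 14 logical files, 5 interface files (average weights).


UFP = EI*4 + EO*5 + EQ*4 + ILF*10 + EIF*7
UFP = 11*4 + 16*5 + 4*4 + 14*10 + 5*7
UFP = 44 + 80 + 16 + 140 + 35
UFP = 315

315


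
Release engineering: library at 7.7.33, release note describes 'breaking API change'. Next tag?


Current: 7.7.33
Change category: 'breaking API change' → major bump
SemVer rule: major bump → increment MAJOR, reset MINOR and PATCH to 0
New: 8.0.0

8.0.0


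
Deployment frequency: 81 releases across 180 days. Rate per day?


Formula: deployments per day = releases / days
= 81 / 180
= 0.45 deploys/day
(equivalently, 3.15 deploys/week)

0.45 deploys/day


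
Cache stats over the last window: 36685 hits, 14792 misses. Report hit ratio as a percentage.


Formula: hit rate = hits / (hits + misses) * 100
hit rate = 36685 / (36685 + 14792) * 100
hit rate = 36685 / 51477 * 100
hit rate = 71.26%

71.26%


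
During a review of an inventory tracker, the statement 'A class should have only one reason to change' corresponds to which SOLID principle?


This describes the Single Responsibility Principle (SRP)

Single Responsibility Principle (SRP)


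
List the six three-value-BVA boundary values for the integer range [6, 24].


Range: [6, 24]
Boundaries: just below min, min, min+1, max-1, max, just above max
Values: [5, 6, 7, 23, 24, 25]

[5, 6, 7, 23, 24, 25]


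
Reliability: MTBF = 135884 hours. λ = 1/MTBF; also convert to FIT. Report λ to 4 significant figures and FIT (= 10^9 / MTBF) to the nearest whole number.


Formula: λ = 1 / MTBF; FIT = λ × 1e9 = 1e9 / MTBF
λ = 1 / 135884 ≈ 7.359e-06 failures/hour
FIT = 1e9 / 135884 ≈ 7359 failures per 1e9 hours (nearest whole number)

λ = 7.359e-06 /h, FIT = 7359


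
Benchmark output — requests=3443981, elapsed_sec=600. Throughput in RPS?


Formula: throughput = requests / seconds
throughput = 3443981 / 600
throughput = 5739.97 requests/second

5739.97 requests/second


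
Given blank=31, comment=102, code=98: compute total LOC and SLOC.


Total LOC = blank + comment + code
Total LOC = 31 + 102 + 98 = 231
SLOC (source only) = code = 98

Total LOC: 231, SLOC: 98


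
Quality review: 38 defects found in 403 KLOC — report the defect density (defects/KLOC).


Defect density = defects / KLOC
Defect density = 38 / 403
Defect density = 0.094 defects/KLOC

0.094 defects/KLOC


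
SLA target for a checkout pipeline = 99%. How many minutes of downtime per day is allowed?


Formula: allowed downtime = period * (100 - SLA) / 100
Period (day) = 1440 minutes
Unavailability fraction = (100 - 99.0) / 100
Allowed downtime = 1440 * (100 - 99.0) / 100
Allowed downtime = 14.4 minutes

14.4 minutes


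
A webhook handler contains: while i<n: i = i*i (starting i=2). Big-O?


Reasoning: squaring drives double-exponential growth; iterations ~ log log n
Complexity: O(log log n)

O(log log n)


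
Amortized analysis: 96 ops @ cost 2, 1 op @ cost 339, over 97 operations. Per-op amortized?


Formula: Amortized cost = Total cost / Operations
Total cost = (96 * 2) + (1 * 339)
Total cost = 192 + 339 = 531
Amortized = 531 / 97 = 5.4742

5.4742


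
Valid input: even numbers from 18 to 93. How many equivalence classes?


Constraint: even integers in [18, 93]
Class 1: x < 18 — out-of-range invalid
Class 2: x in [18,93] but odd — wrong type invalid
Class 3: x in [18,93] and even — valid
Class 4: x > 93 — out-of-range invalid
Total equivalence classes: 4

4 equivalence classes


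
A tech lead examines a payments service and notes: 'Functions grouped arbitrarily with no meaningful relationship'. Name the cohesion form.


Reasoning: Worst: random grouping
Type: Coincidental cohesion

Coincidental cohesion


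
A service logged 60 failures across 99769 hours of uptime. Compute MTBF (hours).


Formula: MTBF = Total operating time / Number of failures
MTBF = 99769 / 60
MTBF = 1662.82 hours

1662.82 hours


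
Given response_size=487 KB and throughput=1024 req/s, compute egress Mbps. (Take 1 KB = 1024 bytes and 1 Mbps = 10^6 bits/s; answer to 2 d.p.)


Formula: Mbps = payload_bytes * RPS * 8 / 1e6
Payload per request = 487 KB = 487 * 1024 = 498688 bytes
Total bytes/sec = 498688 * 1024 = 510656512
Total bits/sec = 510656512 * 8 = 4085252096
Mbps = 4085252096 / 1e6 = 4085.25

4085.25 Mbps


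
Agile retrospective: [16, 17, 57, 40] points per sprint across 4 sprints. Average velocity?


Formula: Avg velocity = Total points / Number of sprints
Points: [16, 17, 57, 40]
Sum = 16 + 17 + 57 + 40 = 130
Avg velocity = 130 / 4 = 32.5 points/sprint

32.5 points/sprint


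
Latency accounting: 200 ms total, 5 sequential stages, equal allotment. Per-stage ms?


Formula: per_stage = total_budget / stages
per_stage = 200 / 5
per_stage = 40.0 ms

40.0 ms


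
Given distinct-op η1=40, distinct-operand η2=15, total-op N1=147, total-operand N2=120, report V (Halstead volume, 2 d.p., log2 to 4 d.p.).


Formula: V = N * log2(η), where N = N1 + N2 and η = η1 + η2
η = 40 + 15 = 55
N = 147 + 120 = 267
log2(55) ≈ 5.7814
V = 267 * 5.7814 = 1543.63

1543.63


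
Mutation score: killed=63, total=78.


Mutation score = killed / total * 100
Mutation score = 63 / 78 * 100
Mutation score = 80.77%

80.77%


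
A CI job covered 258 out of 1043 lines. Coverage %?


Coverage = covered / total * 100
Coverage = 258 / 1043 * 100
Coverage = 24.74%

24.74%


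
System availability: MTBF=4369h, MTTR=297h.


Availability = MTBF / (MTBF + MTTR)
Availability = 4369 / (4369 + 297)
Availability = 4369 / 4666
Availability = 93.6348%

93.6348%


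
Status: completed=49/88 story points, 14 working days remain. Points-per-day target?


Formula: Required rate = Remaining points / Days left
Remaining = 88 - 49 = 39 points
Required rate = 39 / 14 = 2.79 points/day

2.79 points/day


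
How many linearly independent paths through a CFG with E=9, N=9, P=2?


Formula: V(G) = E - N + 2P
V(G) = 9 - 9 + 2*2
V(G) = 0 + 4
V(G) = 4

4


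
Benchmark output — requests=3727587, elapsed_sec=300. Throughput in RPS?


Formula: throughput = requests / seconds
throughput = 3727587 / 300
throughput = 12425.29 requests/second

12425.29 requests/second


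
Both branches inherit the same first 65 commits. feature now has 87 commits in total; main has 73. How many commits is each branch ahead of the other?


Common ancestor: commit #65
feature commits after divergence: 87 - 65 = 22
main commits after divergence: 73 - 65 = 8
feature is 22 commits ahead of main
main is 8 commits ahead of feature

feature ahead: 22, main ahead: 8


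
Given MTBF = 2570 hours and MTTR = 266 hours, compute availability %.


Availability = MTBF / (MTBF + MTTR)
Availability = 2570 / (2570 + 266)
Availability = 2570 / 2836
Availability = 90.6206%

90.6206%


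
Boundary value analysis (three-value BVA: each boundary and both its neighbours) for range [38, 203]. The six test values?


Range: [38, 203]
Boundaries: just below min, min, min+1, max-1, max, just above max
Values: [37, 38, 39, 202, 203, 204]

[37, 38, 39, 202, 203, 204]


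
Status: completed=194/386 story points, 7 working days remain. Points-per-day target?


Formula: Required rate = Remaining points / Days left
Remaining = 386 - 194 = 192 points
Required rate = 192 / 7 = 27.43 points/day

27.43 points/day


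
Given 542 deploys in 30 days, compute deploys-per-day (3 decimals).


Formula: deployments per day = releases / days
= 542 / 30
= 18.067 deploys/day
(equivalently, 126.47 deploys/week)

18.067 deploys/day


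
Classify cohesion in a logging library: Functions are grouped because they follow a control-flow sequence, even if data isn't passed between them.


Reasoning: Grouped by order of execution within a routine, not by data flow
Type: Procedural cohesion

Procedural cohesion


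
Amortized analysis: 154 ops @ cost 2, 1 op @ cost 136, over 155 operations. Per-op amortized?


Formula: Amortized cost = Total cost / Operations
Total cost = (154 * 2) + (1 * 136)
Total cost = 308 + 136 = 444
Amortized = 444 / 155 = 2.8645

2.8645


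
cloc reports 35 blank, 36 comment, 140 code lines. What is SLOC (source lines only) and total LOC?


Total LOC = blank + comment + code
Total LOC = 35 + 36 + 140 = 211
SLOC (source only) = code = 140

Total LOC: 211, SLOC: 140


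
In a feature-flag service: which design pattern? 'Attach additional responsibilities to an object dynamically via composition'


This matches the Decorator pattern

Decorator


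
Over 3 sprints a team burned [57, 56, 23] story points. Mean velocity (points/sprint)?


Formula: Avg velocity = Total points / Number of sprints
Points: [57, 56, 23]
Sum = 57 + 56 + 23 = 136
Avg velocity = 136 / 3 = 45.33 points/sprint

45.33 points/sprint


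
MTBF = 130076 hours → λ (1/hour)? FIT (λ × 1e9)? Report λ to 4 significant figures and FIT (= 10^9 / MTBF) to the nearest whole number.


Formula: λ = 1 / MTBF; FIT = λ × 1e9 = 1e9 / MTBF
λ = 1 / 130076 ≈ 7.688e-06 failures/hour
FIT = 1e9 / 130076 ≈ 7688 failures per 1e9 hours (nearest whole number)

λ = 7.688e-06 /h, FIT = 7688


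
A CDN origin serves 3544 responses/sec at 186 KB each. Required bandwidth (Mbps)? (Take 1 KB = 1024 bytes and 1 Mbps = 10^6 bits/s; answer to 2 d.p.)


Formula: Mbps = payload_bytes * RPS * 8 / 1e6
Payload per request = 186 KB = 186 * 1024 = 190464 bytes
Total bytes/sec = 190464 * 3544 = 675004416
Total bits/sec = 675004416 * 8 = 5400035328
Mbps = 5400035328 / 1e6 = 5400.04

5400.04 Mbps


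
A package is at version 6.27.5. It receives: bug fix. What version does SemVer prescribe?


Current: 6.27.5
Change category: 'bug fix' → patch bump
SemVer rule: patch bump → increment PATCH (MAJOR and MINOR unchanged)
New: 6.27.6

6.27.6


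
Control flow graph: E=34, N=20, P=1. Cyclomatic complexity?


Formula: V(G) = E - N + 2P
V(G) = 34 - 20 + 2*1
V(G) = 14 + 2
V(G) = 16

16


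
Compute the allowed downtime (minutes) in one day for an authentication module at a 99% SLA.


Formula: allowed downtime = period * (100 - SLA) / 100
Period (day) = 1440 minutes
Unavailability fraction = (100 - 99.0) / 100
Allowed downtime = 1440 * (100 - 99.0) / 100
Allowed downtime = 14.4 minutes

14.4 minutes


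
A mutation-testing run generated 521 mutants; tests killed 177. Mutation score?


Mutation score = killed / total * 100
Mutation score = 177 / 521 * 100
Mutation score = 33.97%

33.97%


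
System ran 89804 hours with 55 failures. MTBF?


Formula: MTBF = Total operating time / Number of failures
MTBF = 89804 / 55
MTBF = 1632.8 hours

1632.8 hours


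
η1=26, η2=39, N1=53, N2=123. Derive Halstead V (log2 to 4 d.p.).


Formula: V = N * log2(η), where N = N1 + N2 and η = η1 + η2
η = 26 + 39 = 65
N = 53 + 123 = 176
log2(65) ≈ 6.0224
V = 176 * 6.0224 = 1059.94

1059.94


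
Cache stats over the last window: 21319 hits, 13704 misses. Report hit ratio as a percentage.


Formula: hit rate = hits / (hits + misses) * 100
hit rate = 21319 / (21319 + 13704) * 100
hit rate = 21319 / 35023 * 100
hit rate = 60.87%

60.87%


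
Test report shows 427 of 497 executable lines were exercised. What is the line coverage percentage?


Coverage = covered / total * 100
Coverage = 427 / 497 * 100
Coverage = 85.92%

85.92%


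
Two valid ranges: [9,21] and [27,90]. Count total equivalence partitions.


Valid ranges: [9,21] and [27,90]
Class 1: x < 9 — invalid
Class 2: 9 ≤ x ≤ 21 — valid
Class 3: 21 < x < 27 — invalid (gap between ranges)
Class 4: 27 ≤ x ≤ 90 — valid
Class 5: x > 90 — invalid
Total equivalence classes: 5

5 equivalence classes


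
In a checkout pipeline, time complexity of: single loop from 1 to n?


Reasoning: one pass through n items
Complexity: O(n)

O(n)


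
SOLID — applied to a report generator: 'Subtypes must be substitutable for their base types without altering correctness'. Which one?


This describes the Liskov Substitution Principle (LSP)

Liskov Substitution Principle (LSP)


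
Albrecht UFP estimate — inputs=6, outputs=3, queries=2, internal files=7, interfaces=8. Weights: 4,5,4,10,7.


UFP = EI*4 + EO*5 + EQ*4 + ILF*10 + EIF*7
UFP = 6*4 + 3*5 + 2*4 + 7*10 + 8*7
UFP = 24 + 15 + 8 + 70 + 56
UFP = 173

173


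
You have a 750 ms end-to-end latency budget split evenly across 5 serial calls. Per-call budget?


Formula: per_stage = total_budget / stages
per_stage = 750 / 5
per_stage = 150.0 ms

150.0 ms


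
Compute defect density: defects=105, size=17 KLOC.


Defect density = defects / KLOC
Defect density = 105 / 17
Defect density = 6.176 defects/KLOC

6.176 defects/KLOC


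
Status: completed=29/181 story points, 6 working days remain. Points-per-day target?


Formula: Required rate = Remaining points / Days left
Remaining = 181 - 29 = 152 points
Required rate = 152 / 6 = 25.33 points/day

25.33 points/day


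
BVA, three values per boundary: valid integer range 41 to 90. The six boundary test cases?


Range: [41, 90]
Boundaries: just below min, min, min+1, max-1, max, just above max
Values: [40, 41, 42, 89, 90, 91]

[40, 41, 42, 89, 90, 91]


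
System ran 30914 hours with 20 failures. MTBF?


Formula: MTBF = Total operating time / Number of failures
MTBF = 30914 / 20
MTBF = 1545.7 hours

1545.7 hours


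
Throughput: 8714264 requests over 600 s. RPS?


Formula: throughput = requests / seconds
throughput = 8714264 / 600
throughput = 14523.77 requests/second

14523.77 requests/second


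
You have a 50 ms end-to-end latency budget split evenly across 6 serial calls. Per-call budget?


Formula: per_stage = total_budget / stages
per_stage = 50 / 6
per_stage = 8.33 ms

8.33 ms


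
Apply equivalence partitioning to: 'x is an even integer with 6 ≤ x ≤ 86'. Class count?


Constraint: even integers in [6, 86]
Class 1: x < 6 — out-of-range invalid
Class 2: x in [6,86] but odd — wrong type invalid
Class 3: x in [6,86] and even — valid
Class 4: x > 86 — out-of-range invalid
Total equivalence classes: 4

4 equivalence classes


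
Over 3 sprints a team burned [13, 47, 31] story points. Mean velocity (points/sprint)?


Formula: Avg velocity = Total points / Number of sprints
Points: [13, 47, 31]
Sum = 13 + 47 + 31 = 91
Avg velocity = 91 / 3 = 30.33 points/sprint

30.33 points/sprint


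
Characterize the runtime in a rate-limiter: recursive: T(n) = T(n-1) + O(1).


Reasoning: linear recursion with constant work per frame
Complexity: O(n)

O(n)


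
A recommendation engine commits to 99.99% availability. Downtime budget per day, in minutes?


Formula: allowed downtime = period * (100 - SLA) / 100
Period (day) = 1440 minutes
Unavailability fraction = (100 - 99.99) / 100
Allowed downtime = 1440 * (100 - 99.99) / 100
Allowed downtime = 0.144 minutes

0.144 minutes


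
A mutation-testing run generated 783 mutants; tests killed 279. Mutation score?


Mutation score = killed / total * 100
Mutation score = 279 / 783 * 100
Mutation score = 35.63%

35.63%


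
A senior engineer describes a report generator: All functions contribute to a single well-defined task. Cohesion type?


Reasoning: Best: single purpose
Type: Functional cohesion

Functional cohesion


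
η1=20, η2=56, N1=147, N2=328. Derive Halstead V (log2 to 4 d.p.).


Formula: V = N * log2(η), where N = N1 + N2 and η = η1 + η2
η = 20 + 56 = 76
N = 147 + 328 = 475
log2(76) ≈ 6.2479
V = 475 * 6.2479 = 2967.75

2967.75


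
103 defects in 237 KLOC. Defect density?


Defect density = defects / KLOC
Defect density = 103 / 237
Defect density = 0.435 defects/KLOC

0.435 defects/KLOC


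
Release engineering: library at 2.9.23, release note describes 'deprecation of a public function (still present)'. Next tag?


Current: 2.9.23
Change category: 'deprecation of a public function (still present)' → minor bump
SemVer rule: minor bump → increment MINOR, reset PATCH to 0 (MAJOR unchanged)
New: 2.10.0

2.10.0


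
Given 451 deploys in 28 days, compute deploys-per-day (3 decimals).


Formula: deployments per day = releases / days
= 451 / 28
= 16.107 deploys/day
(equivalently, 112.75 deploys/week)

16.107 deploys/day


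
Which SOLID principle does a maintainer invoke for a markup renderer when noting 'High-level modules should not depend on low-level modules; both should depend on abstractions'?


This describes the Dependency Inversion Principle (DIP)

Dependency Inversion Principle (DIP)


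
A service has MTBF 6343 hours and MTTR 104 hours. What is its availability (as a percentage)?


Availability = MTBF / (MTBF + MTTR)
Availability = 6343 / (6343 + 104)
Availability = 6343 / 6447
Availability = 98.3868%

98.3868%


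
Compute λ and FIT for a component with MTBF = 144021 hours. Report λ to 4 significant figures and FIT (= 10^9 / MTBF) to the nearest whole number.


Formula: λ = 1 / MTBF; FIT = λ × 1e9 = 1e9 / MTBF
λ = 1 / 144021 ≈ 6.943e-06 failures/hour
FIT = 1e9 / 144021 ≈ 6943 failures per 1e9 hours (nearest whole number)

λ = 6.943e-06 /h, FIT = 6943


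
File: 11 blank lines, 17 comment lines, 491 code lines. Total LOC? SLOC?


Total LOC = blank + comment + code
Total LOC = 11 + 17 + 491 = 519
SLOC (source only) = code = 491

Total LOC: 519, SLOC: 491


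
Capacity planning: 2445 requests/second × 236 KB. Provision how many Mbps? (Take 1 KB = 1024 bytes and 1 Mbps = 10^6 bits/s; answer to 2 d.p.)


Formula: Mbps = payload_bytes * RPS * 8 / 1e6
Payload per request = 236 KB = 236 * 1024 = 241664 bytes
Total bytes/sec = 241664 * 2445 = 590868480
Total bits/sec = 590868480 * 8 = 4726947840
Mbps = 4726947840 / 1e6 = 4726.95

4726.95 Mbps


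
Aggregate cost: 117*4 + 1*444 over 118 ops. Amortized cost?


Formula: Amortized cost = Total cost / Operations
Total cost = (117 * 4) + (1 * 444)
Total cost = 468 + 444 = 912
Amortized = 912 / 118 = 7.7288

7.7288


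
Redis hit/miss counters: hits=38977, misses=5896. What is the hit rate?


Formula: hit rate = hits / (hits + misses) * 100
hit rate = 38977 / (38977 + 5896) * 100
hit rate = 38977 / 44873 * 100
hit rate = 86.86%

86.86%


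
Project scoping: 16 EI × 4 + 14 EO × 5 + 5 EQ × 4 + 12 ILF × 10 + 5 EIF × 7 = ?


UFP = EI*4 + EO*5 + EQ*4 + ILF*10 + EIF*7
UFP = 16*4 + 14*5 + 5*4 + 12*10 + 5*7
UFP = 64 + 70 + 20 + 120 + 35
UFP = 309

309


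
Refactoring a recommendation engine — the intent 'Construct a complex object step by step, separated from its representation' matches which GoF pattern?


This matches the Builder pattern

Builder


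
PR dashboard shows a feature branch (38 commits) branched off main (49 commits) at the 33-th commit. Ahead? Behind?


Common ancestor: commit #33
feature commits after divergence: 38 - 33 = 5
main commits after divergence: 49 - 33 = 16
feature is 5 commits ahead of main
main is 16 commits ahead of feature

feature ahead: 5, main ahead: 16


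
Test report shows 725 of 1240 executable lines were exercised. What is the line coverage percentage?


Coverage = covered / total * 100
Coverage = 725 / 1240 * 100
Coverage = 58.47%

58.47%


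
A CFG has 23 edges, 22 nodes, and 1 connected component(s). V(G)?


Formula: V(G) = E - N + 2P
V(G) = 23 - 22 + 2*1
V(G) = 1 + 2
V(G) = 3

3


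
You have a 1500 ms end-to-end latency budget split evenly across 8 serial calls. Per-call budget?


Formula: per_stage = total_budget / stages
per_stage = 1500 / 8
per_stage = 187.5 ms

187.5 ms


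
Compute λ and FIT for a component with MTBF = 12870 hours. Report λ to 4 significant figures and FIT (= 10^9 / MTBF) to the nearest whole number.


Formula: λ = 1 / MTBF; FIT = λ × 1e9 = 1e9 / MTBF
λ = 1 / 12870 ≈ 7.770e-05 failures/hour
FIT = 1e9 / 12870 ≈ 77700 failures per 1e9 hours (nearest whole number)

λ = 7.770e-05 /h, FIT = 77700


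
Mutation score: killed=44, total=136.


Mutation score = killed / total * 100
Mutation score = 44 / 136 * 100
Mutation score = 32.35%

32.35%


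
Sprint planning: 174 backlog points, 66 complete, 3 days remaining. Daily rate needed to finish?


Formula: Required rate = Remaining points / Days left
Remaining = 174 - 66 = 108 points
Required rate = 108 / 3 = 36.0 points/day

36.0 points/day


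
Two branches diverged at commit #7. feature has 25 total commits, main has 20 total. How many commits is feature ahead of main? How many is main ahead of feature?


Common ancestor: commit #7
feature commits after divergence: 25 - 7 = 18
main commits after divergence: 20 - 7 = 13
feature is 18 commits ahead of main
main is 13 commits ahead of feature

feature ahead: 18, main ahead: 13


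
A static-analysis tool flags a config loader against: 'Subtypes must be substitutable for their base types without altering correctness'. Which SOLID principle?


This describes the Liskov Substitution Principle (LSP)

Liskov Substitution Principle (LSP)


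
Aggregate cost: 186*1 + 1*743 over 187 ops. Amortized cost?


Formula: Amortized cost = Total cost / Operations
Total cost = (186 * 1) + (1 * 743)
Total cost = 186 + 743 = 929
Amortized = 929 / 187 = 4.9679

4.9679


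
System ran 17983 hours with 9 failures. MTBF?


Formula: MTBF = Total operating time / Number of failures
MTBF = 17983 / 9
MTBF = 1998.11 hours

1998.11 hours


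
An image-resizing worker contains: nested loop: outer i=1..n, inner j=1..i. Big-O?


Reasoning: triangle: n(n+1)/2 ~ n^2/2
Complexity: O(n^2)

O(n^2)


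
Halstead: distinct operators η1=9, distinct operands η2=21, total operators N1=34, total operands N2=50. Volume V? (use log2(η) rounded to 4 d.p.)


Formula: V = N * log2(η), where N = N1 + N2 and η = η1 + η2
η = 9 + 21 = 30
N = 34 + 50 = 84
log2(30) ≈ 4.9069
V = 84 * 4.9069 = 412.18

412.18


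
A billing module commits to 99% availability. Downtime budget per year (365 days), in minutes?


Formula: allowed downtime = period * (100 - SLA) / 100
Period (year (365 days)) = 525600 minutes
Unavailability fraction = (100 - 99.0) / 100
Allowed downtime = 525600 * (100 - 99.0) / 100
Allowed downtime = 5256.0 minutes

5256.0 minutes


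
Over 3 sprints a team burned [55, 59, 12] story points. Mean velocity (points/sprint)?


Formula: Avg velocity = Total points / Number of sprints
Points: [55, 59, 12]
Sum = 55 + 59 + 12 = 126
Avg velocity = 126 / 3 = 42.0 points/sprint

42.0 points/sprint


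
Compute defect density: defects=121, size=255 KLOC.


Defect density = defects / KLOC
Defect density = 121 / 255
Defect density = 0.475 defects/KLOC

0.475 defects/KLOC


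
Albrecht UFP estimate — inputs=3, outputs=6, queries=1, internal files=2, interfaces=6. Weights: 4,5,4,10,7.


UFP = EI*4 + EO*5 + EQ*4 + ILF*10 + EIF*7
UFP = 3*4 + 6*5 + 1*4 + 2*10 + 6*7
UFP = 12 + 30 + 4 + 20 + 42
UFP = 108

108


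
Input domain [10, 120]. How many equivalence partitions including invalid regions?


Valid range: [10, 120]
Class 1: x < 10 — invalid
Class 2: 10 ≤ x ≤ 120 — valid
Class 3: x > 120 — invalid
Total equivalence classes: 3

3 equivalence classes


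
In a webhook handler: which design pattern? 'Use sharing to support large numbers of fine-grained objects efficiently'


This matches the Flyweight pattern

Flyweight


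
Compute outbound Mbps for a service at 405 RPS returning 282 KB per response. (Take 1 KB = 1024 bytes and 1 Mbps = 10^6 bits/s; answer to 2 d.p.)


Formula: Mbps = payload_bytes * RPS * 8 / 1e6
Payload per request = 282 KB = 282 * 1024 = 288768 bytes
Total bytes/sec = 288768 * 405 = 116951040
Total bits/sec = 116951040 * 8 = 935608320
Mbps = 935608320 / 1e6 = 935.61

935.61 Mbps


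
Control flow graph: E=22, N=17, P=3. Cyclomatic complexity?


Formula: V(G) = E - N + 2P
V(G) = 22 - 17 + 2*3
V(G) = 5 + 6
V(G) = 11

11


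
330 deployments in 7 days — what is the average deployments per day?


Formula: deployments per day = releases / days
= 330 / 7
= 47.143 deploys/day
(equivalently, 330.0 deploys/week)

47.143 deploys/day


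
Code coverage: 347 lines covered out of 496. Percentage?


Coverage = covered / total * 100
Coverage = 347 / 496 * 100
Coverage = 69.96%

69.96%


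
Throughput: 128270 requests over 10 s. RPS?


Formula: throughput = requests / seconds
throughput = 128270 / 10
throughput = 12827.0 requests/second

12827.0 requests/second


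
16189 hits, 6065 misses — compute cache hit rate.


Formula: hit rate = hits / (hits + misses) * 100
hit rate = 16189 / (16189 + 6065) * 100
hit rate = 16189 / 22254 * 100
hit rate = 72.75%

72.75%


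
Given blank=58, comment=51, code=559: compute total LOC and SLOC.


Total LOC = blank + comment + code
Total LOC = 58 + 51 + 559 = 668
SLOC (source only) = code = 559

Total LOC: 668, SLOC: 559


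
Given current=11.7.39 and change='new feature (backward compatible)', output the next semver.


Current: 11.7.39
Change category: 'new feature (backward compatible)' → minor bump
SemVer rule: minor bump → increment MINOR, reset PATCH to 0 (MAJOR unchanged)
New: 11.8.0

11.8.0


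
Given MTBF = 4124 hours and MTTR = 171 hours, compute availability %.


Availability = MTBF / (MTBF + MTTR)
Availability = 4124 / (4124 + 171)
Availability = 4124 / 4295
Availability = 96.0186%

96.0186%


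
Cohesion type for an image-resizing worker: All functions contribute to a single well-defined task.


Reasoning: Best: single purpose
Type: Functional cohesion

Functional cohesion


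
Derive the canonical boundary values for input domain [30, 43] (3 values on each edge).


Range: [30, 43]
Boundaries: just below min, min, min+1, max-1, max, just above max
Values: [29, 30, 31, 42, 43, 44]

[29, 30, 31, 42, 43, 44]


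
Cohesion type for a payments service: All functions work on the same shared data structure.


Reasoning: Functions share data
Type: Communicational cohesion

Communicational cohesion


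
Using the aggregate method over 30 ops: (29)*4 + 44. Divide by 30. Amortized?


Formula: Amortized cost = Total cost / Operations
Total cost = (29 * 4) + (1 * 44)
Total cost = 116 + 44 = 160
Amortized = 160 / 30 = 5.3333

5.3333


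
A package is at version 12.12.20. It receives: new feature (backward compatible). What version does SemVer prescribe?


Current: 12.12.20
Change category: 'new feature (backward compatible)' → minor bump
SemVer rule: minor bump → increment MINOR, reset PATCH to 0 (MAJOR unchanged)
New: 12.13.0

12.13.0


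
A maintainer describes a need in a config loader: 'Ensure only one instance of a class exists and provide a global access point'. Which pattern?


This matches the Singleton pattern

Singleton


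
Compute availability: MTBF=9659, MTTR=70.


Availability = MTBF / (MTBF + MTTR)
Availability = 9659 / (9659 + 70)
Availability = 9659 / 9729
Availability = 99.2805%

99.2805%


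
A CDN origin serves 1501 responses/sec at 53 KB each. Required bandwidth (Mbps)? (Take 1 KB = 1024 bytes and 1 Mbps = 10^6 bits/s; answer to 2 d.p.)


Formula: Mbps = payload_bytes * RPS * 8 / 1e6
Payload per request = 53 KB = 53 * 1024 = 54272 bytes
Total bytes/sec = 54272 * 1501 = 81462272
Total bits/sec = 81462272 * 8 = 651698176
Mbps = 651698176 / 1e6 = 651.7

651.7 Mbps


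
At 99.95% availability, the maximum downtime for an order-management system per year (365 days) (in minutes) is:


Formula: allowed downtime = period * (100 - SLA) / 100
Period (year (365 days)) = 525600 minutes
Unavailability fraction = (100 - 99.95) / 100
Allowed downtime = 525600 * (100 - 99.95) / 100
Allowed downtime = 262.8 minutes

262.8 minutes


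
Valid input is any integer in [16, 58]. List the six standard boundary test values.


Range: [16, 58]
Boundaries: just below min, min, min+1, max-1, max, just above max
Values: [15, 16, 17, 57, 58, 59]

[15, 16, 17, 57, 58, 59]


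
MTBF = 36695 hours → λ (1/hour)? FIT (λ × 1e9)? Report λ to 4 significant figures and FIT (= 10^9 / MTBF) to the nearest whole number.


Formula: λ = 1 / MTBF; FIT = λ × 1e9 = 1e9 / MTBF
λ = 1 / 36695 ≈ 2.725e-05 failures/hour
FIT = 1e9 / 36695 ≈ 27252 failures per 1e9 hours (nearest whole number)

λ = 2.725e-05 /h, FIT = 27252


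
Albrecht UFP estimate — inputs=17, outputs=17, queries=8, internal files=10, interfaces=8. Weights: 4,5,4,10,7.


UFP = EI*4 + EO*5 + EQ*4 + ILF*10 + EIF*7
UFP = 17*4 + 17*5 + 8*4 + 10*10 + 8*7
UFP = 68 + 85 + 32 + 100 + 56
UFP = 341

341


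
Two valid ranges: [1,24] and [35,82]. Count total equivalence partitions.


Valid ranges: [1,24] and [35,82]
Class 1: x < 1 — invalid
Class 2: 1 ≤ x ≤ 24 — valid
Class 3: 24 < x < 35 — invalid (gap between ranges)
Class 4: 35 ≤ x ≤ 82 — valid
Class 5: x > 82 — invalid
Total equivalence classes: 5

5 equivalence classes


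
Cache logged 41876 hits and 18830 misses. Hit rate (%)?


Formula: hit rate = hits / (hits + misses) * 100
hit rate = 41876 / (41876 + 18830) * 100
hit rate = 41876 / 60706 * 100
hit rate = 68.98%

68.98%


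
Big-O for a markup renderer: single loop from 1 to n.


Reasoning: one pass through n items
Complexity: O(n)

O(n)


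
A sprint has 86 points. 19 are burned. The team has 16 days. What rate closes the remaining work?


Formula: Required rate = Remaining points / Days left
Remaining = 86 - 19 = 67 points
Required rate = 67 / 16 = 4.19 points/day

4.19 points/day


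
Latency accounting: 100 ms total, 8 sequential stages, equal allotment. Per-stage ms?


Formula: per_stage = total_budget / stages
per_stage = 100 / 8
per_stage = 12.5 ms

12.5 ms


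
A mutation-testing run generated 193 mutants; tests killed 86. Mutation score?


Mutation score = killed / total * 100
Mutation score = 86 / 193 * 100
Mutation score = 44.56%

44.56%


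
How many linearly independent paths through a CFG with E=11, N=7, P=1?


Formula: V(G) = E - N + 2P
V(G) = 11 - 7 + 2*1
V(G) = 4 + 2
V(G) = 6

6


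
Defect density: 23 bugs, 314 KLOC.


Defect density = defects / KLOC
Defect density = 23 / 314
Defect density = 0.073 defects/KLOC

0.073 defects/KLOC


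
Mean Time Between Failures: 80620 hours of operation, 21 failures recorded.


Formula: MTBF = Total operating time / Number of failures
MTBF = 80620 / 21
MTBF = 3839.05 hours

3839.05 hours


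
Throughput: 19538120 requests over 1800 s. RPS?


Formula: throughput = requests / seconds
throughput = 19538120 / 1800
throughput = 10854.51 requests/second

10854.51 requests/second


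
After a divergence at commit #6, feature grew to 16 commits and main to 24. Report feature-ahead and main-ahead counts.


Common ancestor: commit #6
feature commits after divergence: 16 - 6 = 10
main commits after divergence: 24 - 6 = 18
feature is 10 commits ahead of main
main is 18 commits ahead of feature

feature ahead: 10, main ahead: 18


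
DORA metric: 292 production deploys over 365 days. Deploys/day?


Formula: deployments per day = releases / days
= 292 / 365
= 0.8 deploys/day
(equivalently, 5.6 deploys/week)

0.8 deploys/day


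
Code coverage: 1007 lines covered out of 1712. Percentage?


Coverage = covered / total * 100
Coverage = 1007 / 1712 * 100
Coverage = 58.82%

58.82%


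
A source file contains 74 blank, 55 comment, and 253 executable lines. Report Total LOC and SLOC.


Total LOC = blank + comment + code
Total LOC = 74 + 55 + 253 = 382
SLOC (source only) = code = 253

Total LOC: 382, SLOC: 253


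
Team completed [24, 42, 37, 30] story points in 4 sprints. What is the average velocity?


Formula: Avg velocity = Total points / Number of sprints
Points: [24, 42, 37, 30]
Sum = 24 + 42 + 37 + 30 = 133
Avg velocity = 133 / 4 = 33.25 points/sprint

33.25 points/sprint


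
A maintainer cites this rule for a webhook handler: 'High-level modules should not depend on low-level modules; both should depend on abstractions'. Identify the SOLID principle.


This describes the Dependency Inversion Principle (DIP)

Dependency Inversion Principle (DIP)


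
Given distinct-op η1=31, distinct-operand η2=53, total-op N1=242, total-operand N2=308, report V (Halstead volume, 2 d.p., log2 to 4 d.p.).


Formula: V = N * log2(η), where N = N1 + N2 and η = η1 + η2
η = 31 + 53 = 84
N = 242 + 308 = 550
log2(84) ≈ 6.3923
V = 550 * 6.3923 = 3515.77

3515.77


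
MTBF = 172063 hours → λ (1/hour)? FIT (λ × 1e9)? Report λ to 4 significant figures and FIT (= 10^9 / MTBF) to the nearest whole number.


Formula: λ = 1 / MTBF; FIT = λ × 1e9 = 1e9 / MTBF
λ = 1 / 172063 ≈ 5.812e-06 failures/hour
FIT = 1e9 / 172063 ≈ 5812 failures per 1e9 hours (nearest whole number)

λ = 5.812e-06 /h, FIT = 5812


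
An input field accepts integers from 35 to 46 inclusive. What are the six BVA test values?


Range: [35, 46]
Boundaries: just below min, min, min+1, max-1, max, just above max
Values: [34, 35, 36, 45, 46, 47]

[34, 35, 36, 45, 46, 47]


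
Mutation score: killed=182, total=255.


Mutation score = killed / total * 100
Mutation score = 182 / 255 * 100
Mutation score = 71.37%

71.37%


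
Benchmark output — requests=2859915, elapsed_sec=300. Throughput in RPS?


Formula: throughput = requests / seconds
throughput = 2859915 / 300
throughput = 9533.05 requests/second

9533.05 requests/second


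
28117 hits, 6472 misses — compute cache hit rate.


Formula: hit rate = hits / (hits + misses) * 100
hit rate = 28117 / (28117 + 6472) * 100
hit rate = 28117 / 34589 * 100
hit rate = 81.29%

81.29%


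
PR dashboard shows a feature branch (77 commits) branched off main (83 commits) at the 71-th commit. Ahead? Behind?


Common ancestor: commit #71
feature commits after divergence: 77 - 71 = 6
main commits after divergence: 83 - 71 = 12
feature is 6 commits ahead of main
main is 12 commits ahead of feature

feature ahead: 6, main ahead: 12


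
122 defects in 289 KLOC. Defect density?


Defect density = defects / KLOC
Defect density = 122 / 289
Defect density = 0.422 defects/KLOC

0.422 defects/KLOC


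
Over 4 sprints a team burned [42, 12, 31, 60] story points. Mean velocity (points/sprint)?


Formula: Avg velocity = Total points / Number of sprints
Points: [42, 12, 31, 60]
Sum = 42 + 12 + 31 + 60 = 145
Avg velocity = 145 / 4 = 36.25 points/sprint

36.25 points/sprint


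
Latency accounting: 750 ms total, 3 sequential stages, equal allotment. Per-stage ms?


Formula: per_stage = total_budget / stages
per_stage = 750 / 3
per_stage = 250.0 ms

250.0 ms


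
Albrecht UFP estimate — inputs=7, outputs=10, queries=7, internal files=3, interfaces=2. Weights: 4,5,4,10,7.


UFP = EI*4 + EO*5 + EQ*4 + ILF*10 + EIF*7
UFP = 7*4 + 10*5 + 7*4 + 3*10 + 2*7
UFP = 28 + 50 + 28 + 30 + 14
UFP = 150

150


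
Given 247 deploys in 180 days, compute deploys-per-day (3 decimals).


Formula: deployments per day = releases / days
= 247 / 180
= 1.372 deploys/day
(equivalently, 9.61 deploys/week)

1.372 deploys/day


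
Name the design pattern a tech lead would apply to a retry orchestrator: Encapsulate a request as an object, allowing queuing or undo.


This matches the Command pattern

Command


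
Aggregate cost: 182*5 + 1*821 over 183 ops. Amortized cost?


Formula: Amortized cost = Total cost / Operations
Total cost = (182 * 5) + (1 * 821)
Total cost = 910 + 821 = 1731
Amortized = 1731 / 183 = 9.459

9.459


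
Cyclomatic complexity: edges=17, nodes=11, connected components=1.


Formula: V(G) = E - N + 2P
V(G) = 17 - 11 + 2*1
V(G) = 6 + 2
V(G) = 8

8


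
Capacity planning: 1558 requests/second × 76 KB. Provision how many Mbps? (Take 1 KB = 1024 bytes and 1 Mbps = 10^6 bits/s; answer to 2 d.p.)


Formula: Mbps = payload_bytes * RPS * 8 / 1e6
Payload per request = 76 KB = 76 * 1024 = 77824 bytes
Total bytes/sec = 77824 * 1558 = 121249792
Total bits/sec = 121249792 * 8 = 969998336
Mbps = 969998336 / 1e6 = 970.0

970.0 Mbps


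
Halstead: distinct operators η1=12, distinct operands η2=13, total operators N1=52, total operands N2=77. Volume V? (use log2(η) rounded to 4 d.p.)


Formula: V = N * log2(η), where N = N1 + N2 and η = η1 + η2
η = 12 + 13 = 25
N = 52 + 77 = 129
log2(25) ≈ 4.6439
V = 129 * 4.6439 = 599.06

599.06


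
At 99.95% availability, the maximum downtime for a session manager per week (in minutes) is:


Formula: allowed downtime = period * (100 - SLA) / 100
Period (week) = 10080 minutes
Unavailability fraction = (100 - 99.95) / 100
Allowed downtime = 10080 * (100 - 99.95) / 100
Allowed downtime = 5.04 minutes

5.04 minutes


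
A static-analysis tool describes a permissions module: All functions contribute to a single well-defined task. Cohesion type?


Reasoning: Best: single purpose
Type: Functional cohesion

Functional cohesion


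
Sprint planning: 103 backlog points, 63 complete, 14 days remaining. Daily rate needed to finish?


Formula: Required rate = Remaining points / Days left
Remaining = 103 - 63 = 40 points
Required rate = 40 / 14 = 2.86 points/day

2.86 points/day


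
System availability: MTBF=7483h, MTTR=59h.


Availability = MTBF / (MTBF + MTTR)
Availability = 7483 / (7483 + 59)
Availability = 7483 / 7542
Availability = 99.2177%

99.2177%


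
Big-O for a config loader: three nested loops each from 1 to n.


Reasoning: three levels of nesting over n
Complexity: O(n^3)

O(n^3)


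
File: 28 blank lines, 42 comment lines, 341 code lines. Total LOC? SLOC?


Total LOC = blank + comment + code
Total LOC = 28 + 42 + 341 = 411
SLOC (source only) = code = 341

Total LOC: 411, SLOC: 341


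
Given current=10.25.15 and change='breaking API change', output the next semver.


Current: 10.25.15
Change category: 'breaking API change' → major bump
SemVer rule: major bump → increment MAJOR, reset MINOR and PATCH to 0
New: 11.0.0

11.0.0


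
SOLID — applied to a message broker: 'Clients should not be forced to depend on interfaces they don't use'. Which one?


This describes the Interface Segregation Principle (ISP)

Interface Segregation Principle (ISP)


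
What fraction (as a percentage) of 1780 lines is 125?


Coverage = covered / total * 100
Coverage = 125 / 1780 * 100
Coverage = 7.02%

7.02%


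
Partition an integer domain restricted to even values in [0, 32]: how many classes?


Constraint: even integers in [0, 32]
Class 1: x < 0 — out-of-range invalid
Class 2: x in [0,32] but odd — wrong type invalid
Class 3: x in [0,32] and even — valid
Class 4: x > 32 — out-of-range invalid
Total equivalence classes: 4

4 equivalence classes


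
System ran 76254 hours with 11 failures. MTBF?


Formula: MTBF = Total operating time / Number of failures
MTBF = 76254 / 11
MTBF = 6932.18 hours

6932.18 hours


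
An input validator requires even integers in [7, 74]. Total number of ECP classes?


Constraint: even integers in [7, 74]
Class 1: x < 7 — out-of-range invalid
Class 2: x in [7,74] but odd — wrong type invalid
Class 3: x in [7,74] and even — valid
Class 4: x > 74 — out-of-range invalid
Total equivalence classes: 4

4 equivalence classes
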